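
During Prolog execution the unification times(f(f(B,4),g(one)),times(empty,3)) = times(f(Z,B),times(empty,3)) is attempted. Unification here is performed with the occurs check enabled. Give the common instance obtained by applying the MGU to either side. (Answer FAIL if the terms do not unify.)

Decompose times/2: f(f(B,4),g(one)) = f(Z,B),  times(empty,3) = times(empty,3).
Decompose f/2: f(B,4) = Z,  g(one) = B.
Bind Z := f(B,4); no other remaining equation mentions Z.
Bind B := g(one); no other remaining equation mentions B. Substituting into the earlier binding gives Z := f(g(one),4).
Delete trivial equation times(empty,3) = times(empty,3).
Applying the MGU to either side gives times(f(f(g(one),4),g(one)),times(empty,3)).

times(f(f(g(one),4),g(one)),times(empty,3))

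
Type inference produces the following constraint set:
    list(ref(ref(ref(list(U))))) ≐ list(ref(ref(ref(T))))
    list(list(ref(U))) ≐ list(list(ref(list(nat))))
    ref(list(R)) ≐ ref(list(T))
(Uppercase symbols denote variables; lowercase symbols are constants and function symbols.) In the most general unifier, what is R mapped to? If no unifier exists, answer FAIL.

list(list(nat))

Decompose list/1: ref(ref(ref(list(U)))) ≐ ref(ref(ref(T))).
Decompose ref/1: ref(ref(list(U))) ≐ ref(ref(T)).
Decompose ref/1: ref(list(U)) ≐ ref(T).
Decompose ref/1: list(U) ≐ T.
Bind T := list(U); substituting into the one remaining equation that mentions T gives: ref(list(R)) ≐ ref(list(list(U))).
Decompose list/1: list(ref(U)) ≐ list(ref(list(nat))).
Decompose list/1: ref(U) ≐ ref(list(nat)).
Decompose ref/1: U ≐ list(nat).
Bind U := list(nat); substituting into the remaining equation gives: ref(list(R)) ≐ ref(list(list(list(nat)))). Substituting into the earlier binding gives T := list(list(nat)).
Decompose ref/1: list(R) ≐ list(list(list(nat))).
Decompose list/1: R ≐ list(list(nat)).
Bind R := list(list(nat)).
MGU = { T ↦ list(list(nat)), U ↦ list(nat), R ↦ list(list(nat)) }, so R ↦ list(list(nat)).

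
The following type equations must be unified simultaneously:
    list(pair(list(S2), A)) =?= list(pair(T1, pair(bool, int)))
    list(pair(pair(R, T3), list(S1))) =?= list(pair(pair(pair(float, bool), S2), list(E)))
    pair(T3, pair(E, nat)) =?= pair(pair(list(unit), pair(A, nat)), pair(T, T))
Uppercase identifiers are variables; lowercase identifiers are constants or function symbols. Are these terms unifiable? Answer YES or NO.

YES

Decompose list/1: pair(list(S2), A) =?= pair(T1, pair(bool, int)).
Decompose pair/2: list(S2) =?= T1,  A =?= pair(bool, int).
Bind T1 := list(S2); no other remaining equation mentions T1.
Bind A := pair(bool, int); substituting into the one remaining equation that mentions A gives: pair(T3, pair(E, nat)) =?= pair(pair(list(unit), pair(pair(bool, int), nat)), pair(T, T)).
Decompose list/1: pair(pair(R, T3), list(S1)) =?= pair(pair(pair(float, bool), S2), list(E)).
Decompose pair/2: pair(R, T3) =?= pair(pair(float, bool), S2),  list(S1) =?= list(E).
Decompose pair/2: R =?= pair(float, bool),  T3 =?= S2.
Bind R := pair(float, bool); no other remaining equation mentions R.
Bind T3 := S2; substituting into the one remaining equation that mentions T3 gives: pair(S2, pair(E, nat)) =?= pair(pair(list(unit), pair(pair(bool, int), nat)), pair(T, T)).
Decompose list/1: S1 =?= E.
Bind S1 := E; no other remaining equation mentions S1.
Decompose pair/2: S2 =?= pair(list(unit), pair(pair(bool, int), nat)),  pair(E, nat) =?= pair(T, T).
Bind S2 := pair(list(unit), pair(pair(bool, int), nat)); no other remaining equation mentions S2. Substituting into the earlier bindings gives T1 := list(pair(list(unit), pair(pair(bool, int), nat))), T3 := pair(list(unit), pair(pair(bool, int), nat)).
Decompose pair/2: E =?= T,  nat =?= T.
Bind E := T; no other remaining equation mentions E. Substituting into the earlier binding gives S1 := T.
Bind T := nat. Substituting into the earlier bindings gives S1 := nat, E := nat.
No equations remain and no clash or occurs-check failure arose, so a unifier exists.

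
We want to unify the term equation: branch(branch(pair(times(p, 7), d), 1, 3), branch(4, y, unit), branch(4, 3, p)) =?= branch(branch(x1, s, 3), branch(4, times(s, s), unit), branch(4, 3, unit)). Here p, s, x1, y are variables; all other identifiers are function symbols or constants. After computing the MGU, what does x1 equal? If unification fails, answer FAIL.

pair(times(unit, 7), d)

Decompose branch/3: branch(pair(times(p, 7), d), 1, 3) =?= branch(x1, s, 3),  branch(4, y, unit) =?= branch(4, times(s, s), unit),  branch(4, 3, p) =?= branch(4, 3, unit).
Decompose branch/3: pair(times(p, 7), d) =?= x1,  1 =?= s,  3 =?= 3.
Bind x1 := pair(times(p, 7), d); no other remaining equation mentions x1.
Bind s := 1; substituting into the one remaining equation that mentions s gives: branch(4, y, unit) =?= branch(4, times(1, 1), unit).
Delete trivial equation 3 =?= 3.
Decompose branch/3: 4 =?= 4,  y =?= times(1, 1),  unit =?= unit.
Delete trivial equation 4 =?= 4.
Bind y := times(1, 1); no other remaining equation mentions y.
Delete trivial equation unit =?= unit.
Decompose branch/3: 4 =?= 4,  3 =?= 3,  p =?= unit.
Delete trivial equation 4 =?= 4.
Delete trivial equation 3 =?= 3.
Bind p := unit. Substituting into the earlier binding gives x1 := pair(times(unit, 7), d).
MGU = { x1 := pair(times(unit, 7), d), s := 1, y := times(1, 1), p := unit }, so x1 := pair(times(unit, 7), d).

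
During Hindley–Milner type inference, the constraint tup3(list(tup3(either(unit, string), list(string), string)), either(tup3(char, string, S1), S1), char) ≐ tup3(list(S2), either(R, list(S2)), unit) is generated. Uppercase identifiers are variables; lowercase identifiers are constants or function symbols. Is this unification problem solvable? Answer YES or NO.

NO

Decompose tup3/3: list(tup3(either(unit, string), list(string), string)) ≐ list(S2),  either(tup3(char, string, S1), S1) ≐ either(R, list(S2)),  char ≐ unit.
Decompose list/1: tup3(either(unit, string), list(string), string) ≐ S2.
Bind S2 := tup3(either(unit, string), list(string), string); substituting into the one remaining equation that mentions S2 gives: either(tup3(char, string, S1), S1) ≐ either(R, list(tup3(either(unit, string), list(string), string))).
Decompose either/2: tup3(char, string, S1) ≐ R,  S1 ≐ list(tup3(either(unit, string), list(string), string)).
Bind R := tup3(char, string, S1); no other remaining equation mentions R.
Bind S1 := list(tup3(either(unit, string), list(string), string)); no other remaining equation mentions S1. Substituting into the earlier binding gives R := tup3(char, string, list(tup3(either(unit, string), list(string), string))).
Clash: constants char and unit differ; no unifier exists.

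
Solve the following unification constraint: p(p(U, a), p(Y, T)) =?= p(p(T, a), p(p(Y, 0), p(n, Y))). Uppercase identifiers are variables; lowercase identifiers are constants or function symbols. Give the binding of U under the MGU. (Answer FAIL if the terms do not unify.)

FAIL

Decompose p/2: p(U, a) =?= p(T, a),  p(Y, T) =?= p(p(Y, 0), p(n, Y)).
Decompose p/2: U =?= T,  a =?= a.
Bind U := T; no other remaining equation mentions U.
Delete trivial equation a =?= a.
Decompose p/2: Y =?= p(Y, 0),  T =?= p(n, Y).
Occurs check fails: Y occurs in p(Y, 0); the equation Y =?= p(Y, 0) has no finite solution.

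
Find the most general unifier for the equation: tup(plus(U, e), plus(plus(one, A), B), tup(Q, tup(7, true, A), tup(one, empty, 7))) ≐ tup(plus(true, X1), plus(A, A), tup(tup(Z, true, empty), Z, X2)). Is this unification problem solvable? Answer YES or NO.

NO

Decompose tup/3: plus(U, e) ≐ plus(true, X1),  plus(plus(one, A), B) ≐ plus(A, A),  tup(Q, tup(7, true, A), tup(one, empty, 7)) ≐ tup(tup(Z, true, empty), Z, X2).
Decompose plus/2: U ≐ true,  e ≐ X1.
Bind U := true; no other remaining equation mentions U.
Bind X1 := e; no other remaining equation mentions X1.
Decompose plus/2: plus(one, A) ≐ A,  B ≐ A.
Occurs check fails: A occurs in plus(one, A); the equation A ≐ plus(one, A) has no finite solution.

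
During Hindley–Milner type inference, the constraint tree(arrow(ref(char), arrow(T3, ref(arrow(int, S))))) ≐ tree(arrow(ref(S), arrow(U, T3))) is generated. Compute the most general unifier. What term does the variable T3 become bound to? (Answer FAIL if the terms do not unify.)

Decompose tree/1: arrow(ref(char), arrow(T3, ref(arrow(int, S)))) ≐ arrow(ref(S), arrow(U, T3)).
Decompose arrow/2: ref(char) ≐ ref(S),  arrow(T3, ref(arrow(int, S))) ≐ arrow(U, T3).
Decompose ref/1: char ≐ S.
Bind S := char; substituting into the remaining equation gives: arrow(T3, ref(arrow(int, char))) ≐ arrow(U, T3).
Decompose arrow/2: T3 ≐ U,  ref(arrow(int, char)) ≐ T3.
Bind T3 := U; substituting into the remaining equation gives: ref(arrow(int, char)) ≐ U.
Bind U := ref(arrow(int, char)). Substituting into the earlier binding gives T3 := ref(arrow(int, char)).
MGU = { S := char, T3 := ref(arrow(int, char)), U := ref(arrow(int, char)) }, so T3 := ref(arrow(int, char)).

ref(arrow(int, char))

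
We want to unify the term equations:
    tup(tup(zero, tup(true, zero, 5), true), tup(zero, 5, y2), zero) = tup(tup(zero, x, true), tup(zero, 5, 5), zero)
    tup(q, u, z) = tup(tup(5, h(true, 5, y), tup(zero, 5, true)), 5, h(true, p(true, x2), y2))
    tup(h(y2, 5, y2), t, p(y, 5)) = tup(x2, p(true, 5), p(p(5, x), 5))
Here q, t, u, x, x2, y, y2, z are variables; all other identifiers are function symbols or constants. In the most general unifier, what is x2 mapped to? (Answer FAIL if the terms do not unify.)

h(5, 5, 5)

Decompose tup/3: tup(zero, tup(true, zero, 5), true) = tup(zero, x, true),  tup(zero, 5, y2) = tup(zero, 5, 5),  zero = zero.
Decompose tup/3: zero = zero,  tup(true, zero, 5) = x,  true = true.
Delete trivial equation zero = zero.
Bind x := tup(true, zero, 5); substituting into the one remaining equation that mentions x gives: tup(h(y2, 5, y2), t, p(y, 5)) = tup(x2, p(true, 5), p(p(5, tup(true, zero, 5)), 5)).
Delete trivial equation true = true.
Decompose tup/3: zero = zero,  5 = 5,  y2 = 5.
Delete trivial equation zero = zero.
Delete trivial equation 5 = 5.
Bind y2 := 5; substituting into the 2 remaining equations that mention y2 gives: tup(q, u, z) = tup(tup(5, h(true, 5, y), tup(zero, 5, true)), 5, h(true, p(true, x2), 5)),  tup(h(5, 5, 5), t, p(y, 5)) = tup(x2, p(true, 5), p(p(5, tup(true, zero, 5)), 5)).
Delete trivial equation zero = zero.
Decompose tup/3: q = tup(5, h(true, 5, y), tup(zero, 5, true)),  u = 5,  z = h(true, p(true, x2), 5).
Bind q := tup(5, h(true, 5, y), tup(zero, 5, true)); no other remaining equation mentions q.
Bind u := 5; no other remaining equation mentions u.
Bind z := h(true, p(true, x2), 5); no other remaining equation mentions z.
Decompose tup/3: h(5, 5, 5) = x2,  t = p(true, 5),  p(y, 5) = p(p(5, tup(true, zero, 5)), 5).
Bind x2 := h(5, 5, 5); no other remaining equation mentions x2. Substituting into the earlier binding gives z := h(true, p(true, h(5, 5, 5)), 5).
Bind t := p(true, 5); no other remaining equation mentions t.
Decompose p/2: y = p(5, tup(true, zero, 5)),  5 = 5.
Bind y := p(5, tup(true, zero, 5)); no other remaining equation mentions y. Substituting into the earlier binding gives q := tup(5, h(true, 5, p(5, tup(true, zero, 5))), tup(zero, 5, true)).
Delete trivial equation 5 = 5.
MGU = { x := tup(true, zero, 5), y2 := 5, q := tup(5, h(true, 5, p(5, tup(true, zero, 5))), tup(zero, 5, true)), u := 5, z := h(true, p(true, h(5, 5, 5)), 5), x2 := h(5, 5, 5), t := p(true, 5), y := p(5, tup(true, zero, 5)) }, so x2 := h(5, 5, 5).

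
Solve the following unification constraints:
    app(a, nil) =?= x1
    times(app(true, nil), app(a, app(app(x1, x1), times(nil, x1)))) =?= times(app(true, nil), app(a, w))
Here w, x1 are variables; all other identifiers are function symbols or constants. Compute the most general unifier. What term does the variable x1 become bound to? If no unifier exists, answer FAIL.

app(a, nil)

Bind x1 := app(a, nil); substituting into the remaining equation gives: times(app(true, nil), app(a, app(app(app(a, nil), app(a, nil)), times(nil, app(a, nil))))) =?= times(app(true, nil), app(a, w)).
Decompose times/2: app(true, nil) =?= app(true, nil),  app(a, app(app(app(a, nil), app(a, nil)), times(nil, app(a, nil)))) =?= app(a, w).
Delete trivial equation app(true, nil) =?= app(true, nil).
Decompose app/2: a =?= a,  app(app(app(a, nil), app(a, nil)), times(nil, app(a, nil))) =?= w.
Delete trivial equation a =?= a.
Bind w := app(app(app(a, nil), app(a, nil)), times(nil, app(a, nil))).
MGU = { x1 ↦ app(a, nil), w ↦ app(app(app(a, nil), app(a, nil)), times(nil, app(a, nil))) }, so x1 ↦ app(a, nil).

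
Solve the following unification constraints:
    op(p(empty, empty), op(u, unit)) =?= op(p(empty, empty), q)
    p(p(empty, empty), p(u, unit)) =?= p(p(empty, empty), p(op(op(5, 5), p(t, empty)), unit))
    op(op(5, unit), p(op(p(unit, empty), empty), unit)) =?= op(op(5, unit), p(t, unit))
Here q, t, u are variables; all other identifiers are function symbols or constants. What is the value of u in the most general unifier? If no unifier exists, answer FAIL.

op(op(5, 5), p(op(p(unit, empty), empty), empty))

Decompose op/2: p(empty, empty) =?= p(empty, empty),  op(u, unit) =?= q.
Delete trivial equation p(empty, empty) =?= p(empty, empty).
Bind q := op(u, unit); no other remaining equation mentions q.
Decompose p/2: p(empty, empty) =?= p(empty, empty),  p(u, unit) =?= p(op(op(5, 5), p(t, empty)), unit).
Delete trivial equation p(empty, empty) =?= p(empty, empty).
Decompose p/2: u =?= op(op(5, 5), p(t, empty)),  unit =?= unit.
Bind u := op(op(5, 5), p(t, empty)); no other remaining equation mentions u. Substituting into the earlier binding gives q := op(op(op(5, 5), p(t, empty)), unit).
Delete trivial equation unit =?= unit.
Decompose op/2: op(5, unit) =?= op(5, unit),  p(op(p(unit, empty), empty), unit) =?= p(t, unit).
Delete trivial equation op(5, unit) =?= op(5, unit).
Decompose p/2: op(p(unit, empty), empty) =?= t,  unit =?= unit.
Bind t := op(p(unit, empty), empty); no other remaining equation mentions t. Substituting into the earlier bindings gives q := op(op(op(5, 5), p(op(p(unit, empty), empty), empty)), unit), u := op(op(5, 5), p(op(p(unit, empty), empty), empty)).
Delete trivial equation unit =?= unit.
MGU = { q -> op(op(op(5, 5), p(op(p(unit, empty), empty), empty)), unit), u -> op(op(5, 5), p(op(p(unit, empty), empty), empty)), t -> op(p(unit, empty), empty) }, so u -> op(op(5, 5), p(op(p(unit, empty), empty), empty)).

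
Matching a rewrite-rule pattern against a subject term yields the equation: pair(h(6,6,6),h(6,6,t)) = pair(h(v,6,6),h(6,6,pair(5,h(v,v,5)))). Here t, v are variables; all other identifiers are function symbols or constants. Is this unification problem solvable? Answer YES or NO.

YES

Decompose pair/2: h(6,6,6) = h(v,6,6),  h(6,6,t) = h(6,6,pair(5,h(v,v,5))).
Decompose h/3: 6 = v,  6 = 6,  6 = 6.
Bind v := 6; substituting into the one remaining equation that mentions v gives: h(6,6,t) = h(6,6,pair(5,h(6,6,5))).
Delete trivial equation 6 = 6.
Delete trivial equation 6 = 6.
Decompose h/3: 6 = 6,  6 = 6,  t = pair(5,h(6,6,5)).
Delete trivial equation 6 = 6.
Delete trivial equation 6 = 6.
Bind t := pair(5,h(6,6,5)).
No equations remain and no clash or occurs-check failure arose, so a unifier exists.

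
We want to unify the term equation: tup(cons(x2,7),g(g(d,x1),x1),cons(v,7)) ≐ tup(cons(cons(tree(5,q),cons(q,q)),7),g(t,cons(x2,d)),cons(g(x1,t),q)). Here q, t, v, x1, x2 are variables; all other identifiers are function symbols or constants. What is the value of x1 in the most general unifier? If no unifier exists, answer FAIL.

Decompose tup/3: cons(x2,7) ≐ cons(cons(tree(5,q),cons(q,q)),7),  g(g(d,x1),x1) ≐ g(t,cons(x2,d)),  cons(v,7) ≐ cons(g(x1,t),q).
Decompose cons/2: x2 ≐ cons(tree(5,q),cons(q,q)),  7 ≐ 7.
Bind x2 := cons(tree(5,q),cons(q,q)); substituting into the one remaining equation that mentions x2 gives: g(g(d,x1),x1) ≐ g(t,cons(cons(tree(5,q),cons(q,q)),d)).
Delete trivial equation 7 ≐ 7.
Decompose g/2: g(d,x1) ≐ t,  x1 ≐ cons(cons(tree(5,q),cons(q,q)),d).
Bind t := g(d,x1); substituting into the one remaining equation that mentions t gives: cons(v,7) ≐ cons(g(x1,g(d,x1)),q).
Bind x1 := cons(cons(tree(5,q),cons(q,q)),d); substituting into the remaining equation gives: cons(v,7) ≐ cons(g(cons(cons(tree(5,q),cons(q,q)),d),g(d,cons(cons(tree(5,q),cons(q,q)),d))),q). Substituting into the earlier binding gives t := g(d,cons(cons(tree(5,q),cons(q,q)),d)).
Decompose cons/2: v ≐ g(cons(cons(tree(5,q),cons(q,q)),d),g(d,cons(cons(tree(5,q),cons(q,q)),d))),  7 ≐ q.
Bind v := g(cons(cons(tree(5,q),cons(q,q)),d),g(d,cons(cons(tree(5,q),cons(q,q)),d))); no other remaining equation mentions v.
Bind q := 7. Substituting into the earlier bindings gives x2 := cons(tree(5,7),cons(7,7)), t := g(d,cons(cons(tree(5,7),cons(7,7)),d)), x1 := cons(cons(tree(5,7),cons(7,7)),d), v := g(cons(cons(tree(5,7),cons(7,7)),d),g(d,cons(cons(tree(5,7),cons(7,7)),d))).
MGU = { x2 := cons(tree(5,7),cons(7,7)), t := g(d,cons(cons(tree(5,7),cons(7,7)),d)), x1 := cons(cons(tree(5,7),cons(7,7)),d), v := g(cons(cons(tree(5,7),cons(7,7)),d),g(d,cons(cons(tree(5,7),cons(7,7)),d))), q := 7 }, so x1 := cons(cons(tree(5,7),cons(7,7)),d).

cons(cons(tree(5,7),cons(7,7)),d)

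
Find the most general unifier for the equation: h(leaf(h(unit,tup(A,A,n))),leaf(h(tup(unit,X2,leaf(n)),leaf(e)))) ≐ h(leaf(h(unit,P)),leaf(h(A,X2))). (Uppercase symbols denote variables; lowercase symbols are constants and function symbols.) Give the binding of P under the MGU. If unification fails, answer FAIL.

tup(tup(unit,leaf(e),leaf(n)),tup(unit,leaf(e),leaf(n)),n)

Decompose h/2: leaf(h(unit,tup(A,A,n))) ≐ leaf(h(unit,P)),  leaf(h(tup(unit,X2,leaf(n)),leaf(e))) ≐ leaf(h(A,X2)).
Decompose leaf/1: h(unit,tup(A,A,n)) ≐ h(unit,P).
Decompose h/2: unit ≐ unit,  tup(A,A,n) ≐ P.
Delete trivial equation unit ≐ unit.
Bind P := tup(A,A,n); no other remaining equation mentions P.
Decompose leaf/1: h(tup(unit,X2,leaf(n)),leaf(e)) ≐ h(A,X2).
Decompose h/2: tup(unit,X2,leaf(n)) ≐ A,  leaf(e) ≐ X2.
Bind A := tup(unit,X2,leaf(n)); no other remaining equation mentions A. Substituting into the earlier binding gives P := tup(tup(unit,X2,leaf(n)),tup(unit,X2,leaf(n)),n).
Bind X2 := leaf(e). Substituting into the earlier bindings gives P := tup(tup(unit,leaf(e),leaf(n)),tup(unit,leaf(e),leaf(n)),n), A := tup(unit,leaf(e),leaf(n)).
MGU = { P := tup(tup(unit,leaf(e),leaf(n)),tup(unit,leaf(e),leaf(n)),n), A := tup(unit,leaf(e),leaf(n)), X2 := leaf(e) }, so P := tup(tup(unit,leaf(e),leaf(n)),tup(unit,leaf(e),leaf(n)),n).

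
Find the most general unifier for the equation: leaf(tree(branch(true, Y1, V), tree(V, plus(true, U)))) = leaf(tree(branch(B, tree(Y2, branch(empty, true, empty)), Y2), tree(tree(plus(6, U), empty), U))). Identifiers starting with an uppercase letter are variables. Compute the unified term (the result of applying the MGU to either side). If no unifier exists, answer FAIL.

FAIL

Decompose leaf/1: tree(branch(true, Y1, V), tree(V, plus(true, U))) = tree(branch(B, tree(Y2, branch(empty, true, empty)), Y2), tree(tree(plus(6, U), empty), U)).
Decompose tree/2: branch(true, Y1, V) = branch(B, tree(Y2, branch(empty, true, empty)), Y2),  tree(V, plus(true, U)) = tree(tree(plus(6, U), empty), U).
Decompose branch/3: true = B,  Y1 = tree(Y2, branch(empty, true, empty)),  V = Y2.
Bind B := true; no other remaining equation mentions B.
Bind Y1 := tree(Y2, branch(empty, true, empty)); no other remaining equation mentions Y1.
Bind V := Y2; substituting into the remaining equation gives: tree(Y2, plus(true, U)) = tree(tree(plus(6, U), empty), U).
Decompose tree/2: Y2 = tree(plus(6, U), empty),  plus(true, U) = U.
Bind Y2 := tree(plus(6, U), empty); no other remaining equation mentions Y2. Substituting into the earlier bindings gives Y1 := tree(tree(plus(6, U), empty), branch(empty, true, empty)), V := tree(plus(6, U), empty).
Occurs check fails: U occurs in plus(true, U); the equation U = plus(true, U) has no finite solution.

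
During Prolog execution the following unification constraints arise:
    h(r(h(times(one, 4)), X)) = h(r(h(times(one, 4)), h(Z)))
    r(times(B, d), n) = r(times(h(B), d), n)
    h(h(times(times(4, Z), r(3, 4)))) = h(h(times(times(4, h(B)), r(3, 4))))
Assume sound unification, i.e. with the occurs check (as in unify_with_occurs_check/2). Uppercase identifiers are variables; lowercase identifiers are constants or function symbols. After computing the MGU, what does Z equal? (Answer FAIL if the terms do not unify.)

FAIL

Decompose h/1: r(h(times(one, 4)), X) = r(h(times(one, 4)), h(Z)).
Decompose r/2: h(times(one, 4)) = h(times(one, 4)),  X = h(Z).
Delete trivial equation h(times(one, 4)) = h(times(one, 4)).
Bind X := h(Z); no other remaining equation mentions X.
Decompose r/2: times(B, d) = times(h(B), d),  n = n.
Decompose times/2: B = h(B),  d = d.
Occurs check fails: B occurs in h(B); the equation B = h(B) has no finite solution.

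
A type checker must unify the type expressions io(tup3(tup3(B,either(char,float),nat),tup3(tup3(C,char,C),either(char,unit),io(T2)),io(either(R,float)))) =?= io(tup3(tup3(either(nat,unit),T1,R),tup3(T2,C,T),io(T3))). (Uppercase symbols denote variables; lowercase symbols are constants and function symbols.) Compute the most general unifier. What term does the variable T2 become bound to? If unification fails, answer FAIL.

tup3(either(char,unit),char,either(char,unit))

Decompose io/1: tup3(tup3(B,either(char,float),nat),tup3(tup3(C,char,C),either(char,unit),io(T2)),io(either(R,float))) =?= tup3(tup3(either(nat,unit),T1,R),tup3(T2,C,T),io(T3)).
Decompose tup3/3: tup3(B,either(char,float),nat) =?= tup3(either(nat,unit),T1,R),  tup3(tup3(C,char,C),either(char,unit),io(T2)) =?= tup3(T2,C,T),  io(either(R,float)) =?= io(T3).
Decompose tup3/3: B =?= either(nat,unit),  either(char,float) =?= T1,  nat =?= R.
Bind B := either(nat,unit); no other remaining equation mentions B.
Bind T1 := either(char,float); no other remaining equation mentions T1.
Bind R := nat; substituting into the one remaining equation that mentions R gives: io(either(nat,float)) =?= io(T3).
Decompose tup3/3: tup3(C,char,C) =?= T2,  either(char,unit) =?= C,  io(T2) =?= T.
Bind T2 := tup3(C,char,C); substituting into the one remaining equation that mentions T2 gives: io(tup3(C,char,C)) =?= T.
Bind C := either(char,unit); substituting into the one remaining equation that mentions C gives: io(tup3(either(char,unit),char,either(char,unit))) =?= T. Substituting into the earlier binding gives T2 := tup3(either(char,unit),char,either(char,unit)).
Bind T := io(tup3(either(char,unit),char,either(char,unit))); no other remaining equation mentions T.
Decompose io/1: either(nat,float) =?= T3.
Bind T3 := either(nat,float).
MGU = { B := either(nat,unit), T1 := either(char,float), R := nat, T2 := tup3(either(char,unit),char,either(char,unit)), C := either(char,unit), T := io(tup3(either(char,unit),char,either(char,unit))), T3 := either(nat,float) }, so T2 := tup3(either(char,unit),char,either(char,unit)).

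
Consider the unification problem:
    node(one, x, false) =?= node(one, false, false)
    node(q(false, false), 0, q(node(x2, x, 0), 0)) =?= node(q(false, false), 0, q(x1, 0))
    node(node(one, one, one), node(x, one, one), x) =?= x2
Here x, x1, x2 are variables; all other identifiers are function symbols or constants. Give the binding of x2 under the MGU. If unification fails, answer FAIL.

node(node(one, one, one), node(false, one, one), false)

Decompose node/3: one =?= one,  x =?= false,  false =?= false.
Delete trivial equation one =?= one.
Bind x := false; substituting into the 2 remaining equations that mention x gives: node(q(false, false), 0, q(node(x2, false, 0), 0)) =?= node(q(false, false), 0, q(x1, 0)),  node(node(one, one, one), node(false, one, one), false) =?= x2.
Delete trivial equation false =?= false.
Decompose node/3: q(false, false) =?= q(false, false),  0 =?= 0,  q(node(x2, false, 0), 0) =?= q(x1, 0).
Delete trivial equation q(false, false) =?= q(false, false).
Delete trivial equation 0 =?= 0.
Decompose q/2: node(x2, false, 0) =?= x1,  0 =?= 0.
Bind x1 := node(x2, false, 0); no other remaining equation mentions x1.
Delete trivial equation 0 =?= 0.
Bind x2 := node(node(one, one, one), node(false, one, one), false). Substituting into the earlier binding gives x1 := node(node(node(one, one, one), node(false, one, one), false), false, 0).
MGU = { x -> false, x1 -> node(node(node(one, one, one), node(false, one, one), false), false, 0), x2 -> node(node(one, one, one), node(false, one, one), false) }, so x2 -> node(node(one, one, one), node(false, one, one), false).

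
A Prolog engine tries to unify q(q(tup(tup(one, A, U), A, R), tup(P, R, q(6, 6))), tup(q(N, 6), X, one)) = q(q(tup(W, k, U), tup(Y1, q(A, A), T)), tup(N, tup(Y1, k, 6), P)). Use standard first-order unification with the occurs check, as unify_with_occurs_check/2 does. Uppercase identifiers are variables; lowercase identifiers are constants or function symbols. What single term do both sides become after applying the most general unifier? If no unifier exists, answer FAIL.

Decompose q/2: q(tup(tup(one, A, U), A, R), tup(P, R, q(6, 6))) = q(tup(W, k, U), tup(Y1, q(A, A), T)),  tup(q(N, 6), X, one) = tup(N, tup(Y1, k, 6), P).
Decompose q/2: tup(tup(one, A, U), A, R) = tup(W, k, U),  tup(P, R, q(6, 6)) = tup(Y1, q(A, A), T).
Decompose tup/3: tup(one, A, U) = W,  A = k,  R = U.
Bind W := tup(one, A, U); no other remaining equation mentions W.
Bind A := k; substituting into the one remaining equation that mentions A gives: tup(P, R, q(6, 6)) = tup(Y1, q(k, k), T). Substituting into the earlier binding gives W := tup(one, k, U).
Bind R := U; substituting into the one remaining equation that mentions R gives: tup(P, U, q(6, 6)) = tup(Y1, q(k, k), T).
Decompose tup/3: P = Y1,  U = q(k, k),  q(6, 6) = T.
Bind P := Y1; substituting into the one remaining equation that mentions P gives: tup(q(N, 6), X, one) = tup(N, tup(Y1, k, 6), Y1).
Bind U := q(k, k); no other remaining equation mentions U. Substituting into the earlier bindings gives W := tup(one, k, q(k, k)), R := q(k, k).
Bind T := q(6, 6); no other remaining equation mentions T.
Decompose tup/3: q(N, 6) = N,  X = tup(Y1, k, 6),  one = Y1.
Occurs check fails: N occurs in q(N, 6); the equation N = q(N, 6) has no finite solution.

FAIL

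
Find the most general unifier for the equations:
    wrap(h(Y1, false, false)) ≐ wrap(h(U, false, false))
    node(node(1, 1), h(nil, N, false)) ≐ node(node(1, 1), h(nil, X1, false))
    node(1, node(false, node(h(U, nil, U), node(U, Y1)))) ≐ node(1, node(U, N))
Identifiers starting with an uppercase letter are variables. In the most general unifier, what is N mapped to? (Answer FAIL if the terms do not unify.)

Decompose wrap/1: h(Y1, false, false) ≐ h(U, false, false).
Decompose h/3: Y1 ≐ U,  false ≐ false,  false ≐ false.
Bind Y1 := U; substituting into the one remaining equation that mentions Y1 gives: node(1, node(false, node(h(U, nil, U), node(U, U)))) ≐ node(1, node(U, N)).
Delete trivial equation false ≐ false.
Delete trivial equation false ≐ false.
Decompose node/2: node(1, 1) ≐ node(1, 1),  h(nil, N, false) ≐ h(nil, X1, false).
Delete trivial equation node(1, 1) ≐ node(1, 1).
Decompose h/3: nil ≐ nil,  N ≐ X1,  false ≐ false.
Delete trivial equation nil ≐ nil.
Bind N := X1; substituting into the one remaining equation that mentions N gives: node(1, node(false, node(h(U, nil, U), node(U, U)))) ≐ node(1, node(U, X1)).
Delete trivial equation false ≐ false.
Decompose node/2: 1 ≐ 1,  node(false, node(h(U, nil, U), node(U, U))) ≐ node(U, X1).
Delete trivial equation 1 ≐ 1.
Decompose node/2: false ≐ U,  node(h(U, nil, U), node(U, U)) ≐ X1.
Bind U := false; substituting into the remaining equation gives: node(h(false, nil, false), node(false, false)) ≐ X1. Substituting into the earlier binding gives Y1 := false.
Bind X1 := node(h(false, nil, false), node(false, false)). Substituting into the earlier binding gives N := node(h(false, nil, false), node(false, false)).
MGU = { Y1 ↦ false, N ↦ node(h(false, nil, false), node(false, false)), U ↦ false, X1 ↦ node(h(false, nil, false), node(false, false)) }, so N ↦ node(h(false, nil, false), node(false, false)).

node(h(false, nil, false), node(false, false))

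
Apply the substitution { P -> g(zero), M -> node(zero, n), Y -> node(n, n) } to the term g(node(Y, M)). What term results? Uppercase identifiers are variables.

g(node(node(n, n), node(zero, n)))

Replace each occurrence of M with node(zero, n).
Replace each occurrence of Y with node(n, n).
Result: g(node(node(n, n), node(zero, n))).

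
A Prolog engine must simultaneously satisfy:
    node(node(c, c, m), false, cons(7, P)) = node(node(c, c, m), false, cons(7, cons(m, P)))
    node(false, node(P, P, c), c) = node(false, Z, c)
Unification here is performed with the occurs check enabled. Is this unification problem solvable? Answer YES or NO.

NO

Decompose node/3: node(c, c, m) = node(c, c, m),  false = false,  cons(7, P) = cons(7, cons(m, P)).
Delete trivial equation node(c, c, m) = node(c, c, m).
Delete trivial equation false = false.
Decompose cons/2: 7 = 7,  P = cons(m, P).
Delete trivial equation 7 = 7.
Occurs check fails: P occurs in cons(m, P); the equation P = cons(m, P) has no finite solution.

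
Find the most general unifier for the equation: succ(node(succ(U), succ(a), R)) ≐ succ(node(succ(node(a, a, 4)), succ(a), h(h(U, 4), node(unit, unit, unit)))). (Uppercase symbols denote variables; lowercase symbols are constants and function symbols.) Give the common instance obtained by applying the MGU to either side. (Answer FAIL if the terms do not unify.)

Decompose succ/1: node(succ(U), succ(a), R) ≐ node(succ(node(a, a, 4)), succ(a), h(h(U, 4), node(unit, unit, unit))).
Decompose node/3: succ(U) ≐ succ(node(a, a, 4)),  succ(a) ≐ succ(a),  R ≐ h(h(U, 4), node(unit, unit, unit)).
Decompose succ/1: U ≐ node(a, a, 4).
Bind U := node(a, a, 4); substituting into the one remaining equation that mentions U gives: R ≐ h(h(node(a, a, 4), 4), node(unit, unit, unit)).
Delete trivial equation succ(a) ≐ succ(a).
Bind R := h(h(node(a, a, 4), 4), node(unit, unit, unit)).
Applying the MGU to either side gives succ(node(succ(node(a, a, 4)), succ(a), h(h(node(a, a, 4), 4), node(unit, unit, unit)))).

succ(node(succ(node(a, a, 4)), succ(a), h(h(node(a, a, 4), 4), node(unit, unit, unit))))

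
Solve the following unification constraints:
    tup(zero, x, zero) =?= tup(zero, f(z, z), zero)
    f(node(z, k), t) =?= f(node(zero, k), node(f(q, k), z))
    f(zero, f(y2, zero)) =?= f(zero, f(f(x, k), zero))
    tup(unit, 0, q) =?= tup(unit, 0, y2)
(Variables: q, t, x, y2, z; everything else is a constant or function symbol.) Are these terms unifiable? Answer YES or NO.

Decompose tup/3: zero =?= zero,  x =?= f(z, z),  zero =?= zero.
Delete trivial equation zero =?= zero.
Bind x := f(z, z); substituting into the one remaining equation that mentions x gives: f(zero, f(y2, zero)) =?= f(zero, f(f(f(z, z), k), zero)).
Delete trivial equation zero =?= zero.
Decompose f/2: node(z, k) =?= node(zero, k),  t =?= node(f(q, k), z).
Decompose node/2: z =?= zero,  k =?= k.
Bind z := zero; substituting into the 2 remaining equations that mention z gives: t =?= node(f(q, k), zero),  f(zero, f(y2, zero)) =?= f(zero, f(f(f(zero, zero), k), zero)). Substituting into the earlier binding gives x := f(zero, zero).
Delete trivial equation k =?= k.
Bind t := node(f(q, k), zero); no other remaining equation mentions t.
Decompose f/2: zero =?= zero,  f(y2, zero) =?= f(f(f(zero, zero), k), zero).
Delete trivial equation zero =?= zero.
Decompose f/2: y2 =?= f(f(zero, zero), k),  zero =?= zero.
Bind y2 := f(f(zero, zero), k); substituting into the one remaining equation that mentions y2 gives: tup(unit, 0, q) =?= tup(unit, 0, f(f(zero, zero), k)).
Delete trivial equation zero =?= zero.
Decompose tup/3: unit =?= unit,  0 =?= 0,  q =?= f(f(zero, zero), k).
Delete trivial equation unit =?= unit.
Delete trivial equation 0 =?= 0.
Bind q := f(f(zero, zero), k). Substituting into the earlier binding gives t := node(f(f(f(zero, zero), k), k), zero).
No equations remain and no clash or occurs-check failure arose, so a unifier exists.

YES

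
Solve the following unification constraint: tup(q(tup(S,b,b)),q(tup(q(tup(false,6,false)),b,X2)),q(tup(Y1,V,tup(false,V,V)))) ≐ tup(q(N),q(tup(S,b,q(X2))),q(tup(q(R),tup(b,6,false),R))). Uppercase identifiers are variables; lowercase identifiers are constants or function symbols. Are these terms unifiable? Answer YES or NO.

NO

Decompose tup/3: q(tup(S,b,b)) ≐ q(N),  q(tup(q(tup(false,6,false)),b,X2)) ≐ q(tup(S,b,q(X2))),  q(tup(Y1,V,tup(false,V,V))) ≐ q(tup(q(R),tup(b,6,false),R)).
Decompose q/1: tup(S,b,b) ≐ N.
Bind N := tup(S,b,b); no other remaining equation mentions N.
Decompose q/1: tup(q(tup(false,6,false)),b,X2) ≐ tup(S,b,q(X2)).
Decompose tup/3: q(tup(false,6,false)) ≐ S,  b ≐ b,  X2 ≐ q(X2).
Bind S := q(tup(false,6,false)); no other remaining equation mentions S. Substituting into the earlier binding gives N := tup(q(tup(false,6,false)),b,b).
Delete trivial equation b ≐ b.
Occurs check fails: X2 occurs in q(X2); the equation X2 ≐ q(X2) has no finite solution.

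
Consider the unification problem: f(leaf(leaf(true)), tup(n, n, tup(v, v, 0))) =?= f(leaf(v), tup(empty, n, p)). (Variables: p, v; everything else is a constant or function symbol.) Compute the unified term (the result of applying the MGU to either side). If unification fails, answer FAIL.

Decompose f/2: leaf(leaf(true)) =?= leaf(v),  tup(n, n, tup(v, v, 0)) =?= tup(empty, n, p).
Decompose leaf/1: leaf(true) =?= v.
Bind v := leaf(true); substituting into the remaining equation gives: tup(n, n, tup(leaf(true), leaf(true), 0)) =?= tup(empty, n, p).
Decompose tup/3: n =?= empty,  n =?= n,  tup(leaf(true), leaf(true), 0) =?= p.
Clash: constants n and empty differ; no unifier exists.

FAIL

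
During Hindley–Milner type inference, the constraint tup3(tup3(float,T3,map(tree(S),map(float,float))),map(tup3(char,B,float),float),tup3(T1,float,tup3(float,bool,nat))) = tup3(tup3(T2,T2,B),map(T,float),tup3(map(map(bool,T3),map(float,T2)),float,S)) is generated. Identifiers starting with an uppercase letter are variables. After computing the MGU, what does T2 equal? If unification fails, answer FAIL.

Decompose tup3/3: tup3(float,T3,map(tree(S),map(float,float))) = tup3(T2,T2,B),  map(tup3(char,B,float),float) = map(T,float),  tup3(T1,float,tup3(float,bool,nat)) = tup3(map(map(bool,T3),map(float,T2)),float,S).
Decompose tup3/3: float = T2,  T3 = T2,  map(tree(S),map(float,float)) = B.
Bind T2 := float; substituting into the 2 remaining equations that mention T2 gives: T3 = float,  tup3(T1,float,tup3(float,bool,nat)) = tup3(map(map(bool,T3),map(float,float)),float,S).
Bind T3 := float; substituting into the one remaining equation that mentions T3 gives: tup3(T1,float,tup3(float,bool,nat)) = tup3(map(map(bool,float),map(float,float)),float,S).
Bind B := map(tree(S),map(float,float)); substituting into the one remaining equation that mentions B gives: map(tup3(char,map(tree(S),map(float,float)),float),float) = map(T,float).
Decompose map/2: tup3(char,map(tree(S),map(float,float)),float) = T,  float = float.
Bind T := tup3(char,map(tree(S),map(float,float)),float); no other remaining equation mentions T.
Delete trivial equation float = float.
Decompose tup3/3: T1 = map(map(bool,float),map(float,float)),  float = float,  tup3(float,bool,nat) = S.
Bind T1 := map(map(bool,float),map(float,float)); no other remaining equation mentions T1.
Delete trivial equation float = float.
Bind S := tup3(float,bool,nat). Substituting into the earlier bindings gives B := map(tree(tup3(float,bool,nat)),map(float,float)), T := tup3(char,map(tree(tup3(float,bool,nat)),map(float,float)),float).
MGU = { T2 ↦ float, T3 ↦ float, B ↦ map(tree(tup3(float,bool,nat)),map(float,float)), T ↦ tup3(char,map(tree(tup3(float,bool,nat)),map(float,float)),float), T1 ↦ map(map(bool,float),map(float,float)), S ↦ tup3(float,bool,nat) }, so T2 ↦ float.

float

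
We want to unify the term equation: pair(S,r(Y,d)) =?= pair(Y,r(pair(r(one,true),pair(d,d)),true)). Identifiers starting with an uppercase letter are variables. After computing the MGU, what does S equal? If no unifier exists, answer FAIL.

Decompose pair/2: S =?= Y,  r(Y,d) =?= r(pair(r(one,true),pair(d,d)),true).
Bind S := Y; no other remaining equation mentions S.
Decompose r/2: Y =?= pair(r(one,true),pair(d,d)),  d =?= true.
Bind Y := pair(r(one,true),pair(d,d)); no other remaining equation mentions Y. Substituting into the earlier binding gives S := pair(r(one,true),pair(d,d)).
Clash: constants d and true differ; no unifier exists.

FAIL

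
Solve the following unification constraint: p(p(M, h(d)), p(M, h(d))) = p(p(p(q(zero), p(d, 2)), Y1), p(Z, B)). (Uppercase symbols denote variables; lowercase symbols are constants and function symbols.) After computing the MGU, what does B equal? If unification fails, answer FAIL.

Decompose p/2: p(M, h(d)) = p(p(q(zero), p(d, 2)), Y1),  p(M, h(d)) = p(Z, B).
Decompose p/2: M = p(q(zero), p(d, 2)),  h(d) = Y1.
Bind M := p(q(zero), p(d, 2)); substituting into the one remaining equation that mentions M gives: p(p(q(zero), p(d, 2)), h(d)) = p(Z, B).
Bind Y1 := h(d); no other remaining equation mentions Y1.
Decompose p/2: p(q(zero), p(d, 2)) = Z,  h(d) = B.
Bind Z := p(q(zero), p(d, 2)); no other remaining equation mentions Z.
Bind B := h(d).
MGU = { M := p(q(zero), p(d, 2)), Y1 := h(d), Z := p(q(zero), p(d, 2)), B := h(d) }, so B := h(d).

h(d)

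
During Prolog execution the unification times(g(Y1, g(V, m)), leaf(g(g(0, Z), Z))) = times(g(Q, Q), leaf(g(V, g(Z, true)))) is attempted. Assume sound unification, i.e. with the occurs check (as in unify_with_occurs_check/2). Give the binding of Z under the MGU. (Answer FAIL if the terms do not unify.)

FAIL

Decompose times/2: g(Y1, g(V, m)) = g(Q, Q),  leaf(g(g(0, Z), Z)) = leaf(g(V, g(Z, true))).
Decompose g/2: Y1 = Q,  g(V, m) = Q.
Bind Y1 := Q; no other remaining equation mentions Y1.
Bind Q := g(V, m); no other remaining equation mentions Q. Substituting into the earlier binding gives Y1 := g(V, m).
Decompose leaf/1: g(g(0, Z), Z) = g(V, g(Z, true)).
Decompose g/2: g(0, Z) = V,  Z = g(Z, true).
Bind V := g(0, Z); no other remaining equation mentions V. Substituting into the earlier bindings gives Y1 := g(g(0, Z), m), Q := g(g(0, Z), m).
Occurs check fails: Z occurs in g(Z, true); the equation Z = g(Z, true) has no finite solution.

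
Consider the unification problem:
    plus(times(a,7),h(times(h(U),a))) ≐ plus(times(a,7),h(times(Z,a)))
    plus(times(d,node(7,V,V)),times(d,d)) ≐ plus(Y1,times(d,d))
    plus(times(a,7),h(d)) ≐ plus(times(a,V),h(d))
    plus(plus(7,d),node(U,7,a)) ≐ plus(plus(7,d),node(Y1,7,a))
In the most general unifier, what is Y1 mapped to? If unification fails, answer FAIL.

Decompose plus/2: times(a,7) ≐ times(a,7),  h(times(h(U),a)) ≐ h(times(Z,a)).
Delete trivial equation times(a,7) ≐ times(a,7).
Decompose h/1: times(h(U),a) ≐ times(Z,a).
Decompose times/2: h(U) ≐ Z,  a ≐ a.
Bind Z := h(U); no other remaining equation mentions Z.
Delete trivial equation a ≐ a.
Decompose plus/2: times(d,node(7,V,V)) ≐ Y1,  times(d,d) ≐ times(d,d).
Bind Y1 := times(d,node(7,V,V)); substituting into the one remaining equation that mentions Y1 gives: plus(plus(7,d),node(U,7,a)) ≐ plus(plus(7,d),node(times(d,node(7,V,V)),7,a)).
Delete trivial equation times(d,d) ≐ times(d,d).
Decompose plus/2: times(a,7) ≐ times(a,V),  h(d) ≐ h(d).
Decompose times/2: a ≐ a,  7 ≐ V.
Delete trivial equation a ≐ a.
Bind V := 7; substituting into the one remaining equation that mentions V gives: plus(plus(7,d),node(U,7,a)) ≐ plus(plus(7,d),node(times(d,node(7,7,7)),7,a)). Substituting into the earlier binding gives Y1 := times(d,node(7,7,7)).
Delete trivial equation h(d) ≐ h(d).
Decompose plus/2: plus(7,d) ≐ plus(7,d),  node(U,7,a) ≐ node(times(d,node(7,7,7)),7,a).
Delete trivial equation plus(7,d) ≐ plus(7,d).
Decompose node/3: U ≐ times(d,node(7,7,7)),  7 ≐ 7,  a ≐ a.
Bind U := times(d,node(7,7,7)); no other remaining equation mentions U. Substituting into the earlier binding gives Z := h(times(d,node(7,7,7))).
Delete trivial equation 7 ≐ 7.
Delete trivial equation a ≐ a.
MGU = { Z -> h(times(d,node(7,7,7))), Y1 -> times(d,node(7,7,7)), V -> 7, U -> times(d,node(7,7,7)) }, so Y1 -> times(d,node(7,7,7)).

times(d,node(7,7,7))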